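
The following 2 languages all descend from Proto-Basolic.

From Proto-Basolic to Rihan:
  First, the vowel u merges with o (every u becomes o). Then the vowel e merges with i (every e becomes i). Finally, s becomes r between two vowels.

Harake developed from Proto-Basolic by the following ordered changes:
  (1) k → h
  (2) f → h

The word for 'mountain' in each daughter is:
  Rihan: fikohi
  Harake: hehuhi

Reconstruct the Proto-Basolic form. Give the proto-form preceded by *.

*fekuhi

Position 2: Rihan has i, Harake has e. Harake preserves e here (none of its changes turn any other segment into e), so the proto-segment is *e.
Position 3: Rihan has k, Harake has h. Rihan preserves k here (none of its changes turn any other segment into k), so the proto-segment is *k.
Position 1: Rihan has f, Harake has h. Rihan preserves f here (none of its changes turn any other segment into f), so the proto-segment is *f.
Continuing position by position gives *fekuhi; check it forward:
Rihan: *fekuhi
  fekuhi → fekohi   [vowel merger]
  fekohi → fikohi   [vowel merger]
  fikohi (rule 3 does not apply)
  giving Rihan fikohi.
Harake: *fekuhi > fehuhi > hehuhi  (by unconditioned shift, unconditioned shift)
No other proto-form is consistent with every reflex, so the reconstruction is *fekuhi.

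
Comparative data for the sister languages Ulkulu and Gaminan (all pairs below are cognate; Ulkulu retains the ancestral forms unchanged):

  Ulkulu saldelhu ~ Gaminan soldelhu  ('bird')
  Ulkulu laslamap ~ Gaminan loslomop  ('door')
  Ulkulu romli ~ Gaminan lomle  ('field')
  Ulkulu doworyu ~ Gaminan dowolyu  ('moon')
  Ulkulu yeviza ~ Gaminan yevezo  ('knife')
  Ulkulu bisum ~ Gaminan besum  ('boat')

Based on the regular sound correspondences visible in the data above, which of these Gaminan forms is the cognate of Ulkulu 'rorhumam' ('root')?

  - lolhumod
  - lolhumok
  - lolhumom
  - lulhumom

lolhumom

romli ~ lomle — Ulkulu r corresponds to Gaminan l word-initially before a back vowel.
doworyu ~ dowolyu — Ulkulu r corresponds to Gaminan l after a vowel, before a consonant other than r, m, n, p, b, f, v.
laslamap ~ loslomop — Ulkulu a corresponds to Gaminan o after a consonant, before a nasal.
Applying these to Ulkulu 'rorhumam':
  rorhumam → lorhumam   (r→l word-initially before a back vowel)
  lorhumam → lolhumam   (r→l after a vowel, before a consonant other than r, m, n, p, b, f, v)
  lolhumam → lolhumom   (a→o after a consonant, before a nasal)
So the Gaminan cognate is 'lolhumom'.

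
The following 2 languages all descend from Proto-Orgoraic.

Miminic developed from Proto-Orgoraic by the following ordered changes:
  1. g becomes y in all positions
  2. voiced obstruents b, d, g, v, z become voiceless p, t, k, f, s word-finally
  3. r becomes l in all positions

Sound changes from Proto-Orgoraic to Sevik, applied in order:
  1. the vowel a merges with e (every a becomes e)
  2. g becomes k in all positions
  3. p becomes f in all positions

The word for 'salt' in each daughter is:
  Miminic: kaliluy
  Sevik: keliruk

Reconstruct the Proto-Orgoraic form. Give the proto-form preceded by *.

*kalirug

Position 2: Miminic has a, Sevik has e. Miminic preserves a here (none of its changes turn any other segment into a), so the proto-segment is *a.
Position 5: Miminic has l, Sevik has r. Sevik preserves r here (none of its changes turn any other segment into r), so the proto-segment is *r.
Position 7: Miminic has y, Sevik has k. Taking the neighbouring segments as reconstructed: Miminic y could go back to *g or *y; Sevik k could go back to *k or *g — the one source consistent with every daughter is *g.
Verify the candidate proto-form against each daughter:
Miminic: *kalirug > kaliruy > kaliluy  (by unconditioned shift, unconditioned shift)
Sevik: start from *kalirug.
  rule 1 (vowel merger): kalirug → kelirug
  rule 2 (unconditioned shift): kelirug → keliruk
  rule 3: no change — keliruk
  ⇒ Sevik keliruk
*kalirug is the unique common source.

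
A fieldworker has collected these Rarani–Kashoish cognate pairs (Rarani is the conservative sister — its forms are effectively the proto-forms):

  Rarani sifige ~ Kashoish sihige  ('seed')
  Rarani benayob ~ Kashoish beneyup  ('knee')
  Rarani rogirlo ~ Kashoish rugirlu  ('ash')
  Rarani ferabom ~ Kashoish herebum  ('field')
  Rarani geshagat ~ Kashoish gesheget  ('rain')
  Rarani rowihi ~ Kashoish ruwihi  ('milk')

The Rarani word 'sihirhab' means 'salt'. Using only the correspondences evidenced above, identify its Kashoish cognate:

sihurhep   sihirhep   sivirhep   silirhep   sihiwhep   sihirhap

sihirhep

ferabom ~ herebum — Rarani a corresponds to Kashoish e after a consonant, before a labial obstruent.
benayob ~ beneyup — Rarani b corresponds to Kashoish p word-finally.
Applying these to Rarani 'sihirhab':
  sihirhab → sihirheb   (a→e after a consonant, before a labial obstruent)
  sihirheb → sihirhep   (b→p word-finally)
So the Kashoish cognate is 'sihirhep'.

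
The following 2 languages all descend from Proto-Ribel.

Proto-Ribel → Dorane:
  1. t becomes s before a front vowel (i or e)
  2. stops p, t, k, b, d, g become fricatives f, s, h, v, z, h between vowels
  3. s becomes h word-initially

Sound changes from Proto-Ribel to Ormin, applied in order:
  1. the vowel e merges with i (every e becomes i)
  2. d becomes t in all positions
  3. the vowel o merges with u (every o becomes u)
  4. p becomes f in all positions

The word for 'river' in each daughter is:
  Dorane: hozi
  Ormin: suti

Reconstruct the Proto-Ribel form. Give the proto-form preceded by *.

Position 1: Dorane has h, Ormin has s. Ormin preserves s here (none of its changes turn any other segment into s), so the proto-segment is *s.
Position 3: Dorane has z, Ormin has t. Taking the neighbouring segments as reconstructed: Dorane z could go back to *d or *z; Ormin t could go back to *t or *d — the one source consistent with every daughter is *d.
Continuing position by position gives *sodi; check it forward:
Dorane: *sodi
  sodi (rule 1 does not apply)
  sodi → sozi   [intervocalic lenition]
  sozi → hozi   [debuccalisation]
  giving Dorane hozi.
Ormin: *sodi > soti > suti  (by unconditioned shift, vowel merger)
*sodi is the unique common source.

*sodi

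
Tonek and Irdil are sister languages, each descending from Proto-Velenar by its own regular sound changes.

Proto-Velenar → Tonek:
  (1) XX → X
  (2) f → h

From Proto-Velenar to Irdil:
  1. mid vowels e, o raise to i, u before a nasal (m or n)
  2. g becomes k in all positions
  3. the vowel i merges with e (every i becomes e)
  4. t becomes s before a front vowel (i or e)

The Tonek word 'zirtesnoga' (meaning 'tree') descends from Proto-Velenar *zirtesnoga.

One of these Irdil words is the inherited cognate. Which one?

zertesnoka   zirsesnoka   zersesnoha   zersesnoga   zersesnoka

zersesnoka

Irdil: start from *zirtesnoga.
  rule 1: no change — zirtesnoga
  rule 2 (unconditioned shift): zirtesnoga → zirtesnoka
  rule 3 (vowel merger): zirtesnoka → zertesnoka
  rule 4 (palatalisation): zertesnoka → zersesnoka
  ⇒ Irdil zersesnoka
Only 'zersesnoka' matches the regular Irdil development of *zirtesnoga.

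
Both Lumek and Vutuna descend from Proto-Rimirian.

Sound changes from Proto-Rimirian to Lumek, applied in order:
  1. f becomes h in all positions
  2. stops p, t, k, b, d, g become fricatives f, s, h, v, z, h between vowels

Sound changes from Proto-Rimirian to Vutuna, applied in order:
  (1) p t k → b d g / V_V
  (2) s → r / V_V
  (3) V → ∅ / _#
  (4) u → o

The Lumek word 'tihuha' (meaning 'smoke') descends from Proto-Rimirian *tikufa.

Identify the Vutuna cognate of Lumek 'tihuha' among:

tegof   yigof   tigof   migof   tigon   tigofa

tigof

Vutuna: *tikufa > tigufa > tiguf > tigof  (by intervocalic voicing, apocope, vowel merger)
Only 'tigof' matches the regular Vutuna development of *tikufa.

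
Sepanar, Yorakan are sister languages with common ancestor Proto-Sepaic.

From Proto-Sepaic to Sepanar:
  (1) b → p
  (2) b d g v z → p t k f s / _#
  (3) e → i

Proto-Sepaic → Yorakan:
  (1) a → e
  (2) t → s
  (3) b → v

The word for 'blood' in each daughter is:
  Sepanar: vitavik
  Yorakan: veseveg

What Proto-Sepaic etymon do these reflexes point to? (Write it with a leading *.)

Position 2: Sepanar has i, Yorakan has e. Taking the neighbouring segments as reconstructed: Sepanar i could go back to *e or *i; Yorakan e could go back to *a or *e — the one source consistent with every daughter is *e.
Position 3: Sepanar has t, Yorakan has s. Taking the neighbouring segments as reconstructed: Sepanar t can only go back to *t; Yorakan s could go back to *t or *s — the one source consistent with every daughter is *t.
Position 7: Sepanar has k, Yorakan has g. Yorakan preserves g here (none of its changes turn any other segment into g), so the proto-segment is *g.
This points to *vetaveg. Verify forward in each daughter:
Sepanar: *vetaveg > vetavek > vitavik  (by final devoicing, vowel merger)
Yorakan: *vetaveg > veteveg > veseveg  (by vowel merger, unconditioned shift)
No other proto-form is consistent with every reflex, so the reconstruction is *vetaveg.

*vetaveg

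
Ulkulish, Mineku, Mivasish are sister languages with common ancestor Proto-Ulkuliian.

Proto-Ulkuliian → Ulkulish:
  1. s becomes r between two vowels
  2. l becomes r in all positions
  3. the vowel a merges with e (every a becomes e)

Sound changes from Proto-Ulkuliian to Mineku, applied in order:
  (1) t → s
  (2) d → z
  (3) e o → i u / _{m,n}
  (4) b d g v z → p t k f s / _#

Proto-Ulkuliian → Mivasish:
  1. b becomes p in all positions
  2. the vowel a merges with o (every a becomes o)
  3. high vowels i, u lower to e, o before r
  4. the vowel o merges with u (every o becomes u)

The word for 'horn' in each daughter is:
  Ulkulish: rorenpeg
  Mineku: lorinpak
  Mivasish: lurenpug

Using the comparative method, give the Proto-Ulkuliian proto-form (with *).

Position 7: Ulkulish has e, Mineku has a, Mivasish has u. Mineku preserves a here (none of its changes turn any other segment into a), so the proto-segment is *a.
Position 1: Ulkulish has r, Mineku has l, Mivasish has l. Mineku preserves l here (none of its changes turn any other segment into l), so the proto-segment is *l.
Verify the candidate proto-form against each daughter:
Ulkulish: *lorenpag
  lorenpag (rule 1 does not apply)
  lorenpag → rorenpag   [unconditioned shift]
  rorenpag → rorenpeg   [vowel merger]
  giving Ulkulish rorenpeg.
Mineku: start from *lorenpag.
  rule 1: no change — lorenpag
  rule 2: no change — lorenpag
  rule 3 (pre-nasal raising): lorenpag → lorinpag
  rule 4 (final devoicing): lorinpag → lorinpak
  ⇒ Mineku lorinpak
Mivasish: start from *lorenpag.
  rule 1: no change — lorenpag
  rule 2 (vowel merger): lorenpag → lorenpog
  rule 3: no change — lorenpog
  rule 4 (vowel merger): lorenpog → lurenpug
  ⇒ Mivasish lurenpug
*lorenpag is the unique common source.

*lorenpag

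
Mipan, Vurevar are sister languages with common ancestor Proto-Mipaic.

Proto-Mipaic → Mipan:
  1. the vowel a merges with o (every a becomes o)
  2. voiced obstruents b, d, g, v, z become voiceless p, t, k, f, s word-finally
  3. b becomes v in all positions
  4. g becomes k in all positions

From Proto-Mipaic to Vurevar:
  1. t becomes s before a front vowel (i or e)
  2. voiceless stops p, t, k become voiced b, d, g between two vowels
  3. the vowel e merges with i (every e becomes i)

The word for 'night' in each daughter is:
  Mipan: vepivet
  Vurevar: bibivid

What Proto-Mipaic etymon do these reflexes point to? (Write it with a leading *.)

Position 3: Mipan has p, Vurevar has b. Taking the neighbouring segments as reconstructed: Mipan p can only go back to *p; Vurevar b could go back to *p or *b — the one source consistent with every daughter is *p.
Position 1: Mipan has v, Vurevar has b. Taking the neighbouring segments as reconstructed: Mipan v could go back to *b or *v; Vurevar b can only go back to *b — the one source consistent with every daughter is *b.
This points to *bepived. Verify forward in each daughter:
Mipan: *bepived > bepivet > vepivet  (by final devoicing, unconditioned shift)
Vurevar: start from *bepived.
  rule 1: no change — bepived
  rule 2 (intervocalic voicing): bepived → bebived
  rule 3 (vowel merger): bebived → bibivid
  ⇒ Vurevar bibivid
Only *bepived yields all of Mipan vepivet, Vurevar bibivid.

*bepived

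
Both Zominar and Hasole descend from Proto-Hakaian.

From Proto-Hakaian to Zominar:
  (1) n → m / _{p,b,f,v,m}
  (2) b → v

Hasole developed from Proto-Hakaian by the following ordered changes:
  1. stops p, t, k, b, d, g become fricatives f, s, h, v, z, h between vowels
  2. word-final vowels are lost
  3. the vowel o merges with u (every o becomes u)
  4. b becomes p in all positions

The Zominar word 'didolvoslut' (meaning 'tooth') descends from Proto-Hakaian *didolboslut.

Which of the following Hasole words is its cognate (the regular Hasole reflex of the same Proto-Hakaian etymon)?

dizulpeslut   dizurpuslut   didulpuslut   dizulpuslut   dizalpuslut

dizulpuslut

Hasole: *didolboslut
  didolboslut → dizolboslut   [intervocalic lenition]
  dizolboslut (rule 2 does not apply)
  dizolboslut → dizulbuslut   [vowel merger]
  dizulbuslut → dizulpuslut   [unconditioned shift]
  giving Hasole dizulpuslut.
Only 'dizulpuslut' matches the regular Hasole development of *didolboslut.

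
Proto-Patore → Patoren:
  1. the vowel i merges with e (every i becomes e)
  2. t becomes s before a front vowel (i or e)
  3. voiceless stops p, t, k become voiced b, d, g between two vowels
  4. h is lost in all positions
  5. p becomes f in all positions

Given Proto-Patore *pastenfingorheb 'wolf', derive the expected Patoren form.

fassenfengoreb

Patoren: *pastenfingorheb > pastenfengorheb > passenfengorheb > passenfengoreb > fassenfengoreb  (by vowel merger, palatalisation, h-loss, unconditioned shift)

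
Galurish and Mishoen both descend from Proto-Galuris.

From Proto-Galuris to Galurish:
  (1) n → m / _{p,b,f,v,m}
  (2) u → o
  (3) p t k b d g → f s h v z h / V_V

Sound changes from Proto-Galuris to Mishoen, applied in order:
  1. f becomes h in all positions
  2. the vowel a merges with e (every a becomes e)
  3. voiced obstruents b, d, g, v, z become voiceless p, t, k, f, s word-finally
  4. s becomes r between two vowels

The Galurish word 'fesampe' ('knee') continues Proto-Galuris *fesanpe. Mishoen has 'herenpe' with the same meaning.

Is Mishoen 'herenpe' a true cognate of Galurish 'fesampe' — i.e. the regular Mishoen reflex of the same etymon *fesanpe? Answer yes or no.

Derive the expected Mishoen reflex of *fesanpe:
Mishoen: *fesanpe > hesanpe > hesenpe > herenpe  (by unconditioned shift, vowel merger, rhotacism)
Mishoen 'herenpe' matches the regular reflex exactly, so the pair is cognate.

yes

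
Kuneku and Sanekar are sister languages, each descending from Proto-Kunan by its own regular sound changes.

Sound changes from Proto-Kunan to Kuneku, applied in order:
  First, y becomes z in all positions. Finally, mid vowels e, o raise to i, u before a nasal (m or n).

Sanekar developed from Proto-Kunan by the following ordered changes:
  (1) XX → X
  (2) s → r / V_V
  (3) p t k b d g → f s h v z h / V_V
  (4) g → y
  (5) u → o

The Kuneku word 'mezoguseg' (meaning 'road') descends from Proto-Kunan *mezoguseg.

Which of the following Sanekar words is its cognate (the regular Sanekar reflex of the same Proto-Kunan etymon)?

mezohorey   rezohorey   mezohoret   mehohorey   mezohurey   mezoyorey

mezohorey

Sanekar: *mezoguseg
  mezoguseg (rule 1 does not apply)
  mezoguseg → mezogureg   [rhotacism]
  mezogureg → mezohureg   [intervocalic lenition]
  mezohureg → mezohurey   [unconditioned shift]
  mezohurey → mezohorey   [vowel merger]
  giving Sanekar mezohorey.
Among the options, 'mezohorey' alone shows every Sanekar change applied in order.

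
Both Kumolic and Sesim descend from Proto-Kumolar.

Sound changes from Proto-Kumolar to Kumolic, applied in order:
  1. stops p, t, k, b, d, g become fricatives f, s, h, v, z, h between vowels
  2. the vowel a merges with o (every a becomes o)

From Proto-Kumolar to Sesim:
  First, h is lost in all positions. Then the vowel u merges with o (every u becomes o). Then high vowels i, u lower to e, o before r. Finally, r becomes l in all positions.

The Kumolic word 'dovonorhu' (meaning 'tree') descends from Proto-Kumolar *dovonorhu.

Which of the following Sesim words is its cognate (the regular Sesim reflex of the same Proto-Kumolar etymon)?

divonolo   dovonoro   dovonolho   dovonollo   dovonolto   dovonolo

dovonolo

Sesim: start from *dovonorhu.
  rule 1 (h-loss): dovonorhu → dovonoru
  rule 2 (vowel merger): dovonoru → dovonoro
  rule 3: no change — dovonoro
  rule 4 (unconditioned shift): dovonoro → dovonolo
  ⇒ Sesim dovonolo
Among the options, 'dovonolo' alone shows every Sesim change applied in order.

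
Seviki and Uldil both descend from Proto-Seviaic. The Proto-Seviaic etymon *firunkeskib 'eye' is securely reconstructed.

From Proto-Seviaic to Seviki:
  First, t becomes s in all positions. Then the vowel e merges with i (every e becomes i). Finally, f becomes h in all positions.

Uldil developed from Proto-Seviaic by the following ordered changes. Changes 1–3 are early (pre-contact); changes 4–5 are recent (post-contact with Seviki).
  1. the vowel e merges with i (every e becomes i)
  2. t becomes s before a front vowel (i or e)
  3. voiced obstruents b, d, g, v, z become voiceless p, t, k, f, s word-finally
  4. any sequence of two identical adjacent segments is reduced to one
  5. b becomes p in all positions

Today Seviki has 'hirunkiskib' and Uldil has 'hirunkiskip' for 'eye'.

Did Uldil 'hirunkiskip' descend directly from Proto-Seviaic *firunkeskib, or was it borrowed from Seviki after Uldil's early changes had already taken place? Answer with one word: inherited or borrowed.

borrowed

If inherited, *firunkeskib would pass through all of Uldil's changes:
Uldil: *firunkeskib
  firunkeskib → firunkiskib   [vowel merger]
  firunkiskib (rule 2 does not apply)
  firunkiskib → firunkiskip   [final devoicing]
  firunkiskip (rule 4 does not apply)
  firunkiskip (rule 5 does not apply)
  giving Uldil firunkiskip.
If borrowed from Seviki 'hirunkiskib' after the early changes, it would undergo only the recent ones:
  rule 4 (degemination): no change (hirunkiskib)
  rule 5 (unconditioned shift): hirunkiskib → hirunkiskip
  ⇒ as a loan: hirunkiskip
Uldil 'hirunkiskip' matches the loan outcome 'hirunkiskip', not the inherited 'firunkiskip' — it skipped the early Uldil changes, so it was borrowed from Seviki.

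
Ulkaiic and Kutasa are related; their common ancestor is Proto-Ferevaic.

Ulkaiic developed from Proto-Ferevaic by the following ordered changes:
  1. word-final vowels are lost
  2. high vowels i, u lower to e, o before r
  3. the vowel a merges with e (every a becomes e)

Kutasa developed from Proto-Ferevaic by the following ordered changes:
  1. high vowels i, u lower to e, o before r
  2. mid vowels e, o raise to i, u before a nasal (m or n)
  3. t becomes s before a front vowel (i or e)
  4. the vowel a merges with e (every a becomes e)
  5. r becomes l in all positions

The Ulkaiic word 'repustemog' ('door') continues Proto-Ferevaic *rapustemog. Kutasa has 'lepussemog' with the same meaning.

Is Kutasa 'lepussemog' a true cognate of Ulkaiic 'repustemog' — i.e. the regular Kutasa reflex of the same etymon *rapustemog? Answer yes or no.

no

Derive the expected Kutasa reflex of *rapustemog:
Kutasa: *rapustemog
  rapustemog (rule 1 does not apply)
  rapustemog → rapustimog   [pre-nasal raising]
  rapustimog → rapussimog   [palatalisation]
  rapussimog → repussimog   [vowel merger]
  repussimog → lepussimog   [unconditioned shift]
  giving Kutasa lepussimog.
The regular Kutasa reflex would be 'lepussimog', but the attested form is 'lepussemog'. The correspondence is irregular, so they are not cognates (the Kutasa form has a different source).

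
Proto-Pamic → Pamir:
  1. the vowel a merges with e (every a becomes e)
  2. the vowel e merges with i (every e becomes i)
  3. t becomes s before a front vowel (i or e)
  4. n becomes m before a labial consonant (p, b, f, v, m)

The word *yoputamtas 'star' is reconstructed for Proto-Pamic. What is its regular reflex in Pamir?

yopusimsis

Pamir: *yoputamtas > yoputemtes > yoputimtis > yopusimsis  (by vowel merger, vowel merger, palatalisation)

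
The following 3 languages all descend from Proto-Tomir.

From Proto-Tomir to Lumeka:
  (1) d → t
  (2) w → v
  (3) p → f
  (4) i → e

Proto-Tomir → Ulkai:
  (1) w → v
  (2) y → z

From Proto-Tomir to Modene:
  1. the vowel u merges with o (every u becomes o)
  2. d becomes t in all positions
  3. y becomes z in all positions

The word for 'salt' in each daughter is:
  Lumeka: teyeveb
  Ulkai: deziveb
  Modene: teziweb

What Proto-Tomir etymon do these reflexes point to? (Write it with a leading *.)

*deyiweb

Position 4: Lumeka has e, Ulkai has i, Modene has i. Ulkai preserves i here (none of its changes turn any other segment into i), so the proto-segment is *i.
Position 1: Lumeka has t, Ulkai has d, Modene has t. Ulkai preserves d here (none of its changes turn any other segment into d), so the proto-segment is *d.
This points to *deyiweb. Verify forward in each daughter:
Lumeka: *deyiweb
  deyiweb → teyiweb   [unconditioned shift]
  teyiweb → teyiveb   [unconditioned shift]
  teyiveb (rule 3 does not apply)
  teyiveb → teyeveb   [vowel merger]
  giving Lumeka teyeveb.
Ulkai: *deyiweb > deyiveb > deziveb  (by unconditioned shift, unconditioned shift)
Modene: *deyiweb
  deyiweb (rule 1 does not apply)
  deyiweb → teyiweb   [unconditioned shift]
  teyiweb → teziweb   [unconditioned shift]
  giving Modene teziweb.
No other proto-form is consistent with every reflex, so the reconstruction is *deyiweb.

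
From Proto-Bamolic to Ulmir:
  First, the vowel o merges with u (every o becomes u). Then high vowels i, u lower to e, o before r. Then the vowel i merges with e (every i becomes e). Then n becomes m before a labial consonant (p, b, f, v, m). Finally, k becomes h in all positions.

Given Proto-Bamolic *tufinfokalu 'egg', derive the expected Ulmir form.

Ulmir: *tufinfokalu
  tufinfokalu → tufinfukalu   [vowel merger]
  tufinfukalu (rule 2 does not apply)
  tufinfukalu → tufenfukalu   [vowel merger]
  tufenfukalu → tufemfukalu   [nasal place assimilation]
  tufemfukalu → tufemfuhalu   [unconditioned shift]
  giving Ulmir tufemfuhalu.

tufemfuhalu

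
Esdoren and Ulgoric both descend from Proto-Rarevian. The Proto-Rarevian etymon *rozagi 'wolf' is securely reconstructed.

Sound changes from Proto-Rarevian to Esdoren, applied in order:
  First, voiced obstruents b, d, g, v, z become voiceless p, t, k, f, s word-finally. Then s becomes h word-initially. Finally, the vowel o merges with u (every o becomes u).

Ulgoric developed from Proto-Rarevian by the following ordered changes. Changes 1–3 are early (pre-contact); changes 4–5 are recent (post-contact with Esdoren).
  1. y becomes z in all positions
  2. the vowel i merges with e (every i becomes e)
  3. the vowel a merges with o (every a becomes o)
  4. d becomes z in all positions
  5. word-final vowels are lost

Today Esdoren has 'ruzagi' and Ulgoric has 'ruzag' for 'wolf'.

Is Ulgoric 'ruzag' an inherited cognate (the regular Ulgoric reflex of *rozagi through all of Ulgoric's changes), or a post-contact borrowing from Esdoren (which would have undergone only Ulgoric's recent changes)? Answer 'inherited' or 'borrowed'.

borrowed

If inherited, *rozagi would pass through all of Ulgoric's changes:
Ulgoric: start from *rozagi.
  rule 1: no change — rozagi
  rule 2 (vowel merger): rozagi → rozage
  rule 3 (vowel merger): rozage → rozoge
  rule 4: no change — rozoge
  rule 5 (apocope): rozoge → rozog
  ⇒ Ulgoric rozog
If borrowed from Esdoren 'ruzagi' after the early changes, it would undergo only the recent ones:
  rule 4 (unconditioned shift): no change (ruzagi)
  rule 5 (apocope): ruzagi → ruzag
  ⇒ as a loan: ruzag
Ulgoric 'ruzag' matches the loan outcome 'ruzag', not the inherited 'rozog' — it skipped the early Ulgoric changes, so it was borrowed from Esdoren.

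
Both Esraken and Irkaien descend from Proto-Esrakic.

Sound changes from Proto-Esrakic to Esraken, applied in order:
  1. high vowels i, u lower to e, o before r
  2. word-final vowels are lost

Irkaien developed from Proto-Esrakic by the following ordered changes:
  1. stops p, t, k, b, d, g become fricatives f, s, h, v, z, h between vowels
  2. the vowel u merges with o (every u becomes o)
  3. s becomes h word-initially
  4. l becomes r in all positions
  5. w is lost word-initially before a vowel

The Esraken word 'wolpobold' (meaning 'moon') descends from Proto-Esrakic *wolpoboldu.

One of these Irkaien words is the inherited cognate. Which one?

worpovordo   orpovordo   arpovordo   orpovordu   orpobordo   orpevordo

orpovordo

Irkaien: *wolpoboldu > wolpovoldu > wolpovoldo > worpovordo > orpovordo  (by intervocalic lenition, vowel merger, unconditioned shift, glide loss)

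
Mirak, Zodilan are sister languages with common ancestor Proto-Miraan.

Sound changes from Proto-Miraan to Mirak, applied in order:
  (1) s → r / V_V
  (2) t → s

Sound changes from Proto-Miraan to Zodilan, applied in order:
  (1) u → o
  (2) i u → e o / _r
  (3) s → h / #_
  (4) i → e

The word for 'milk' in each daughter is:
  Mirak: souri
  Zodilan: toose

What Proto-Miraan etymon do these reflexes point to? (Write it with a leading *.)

*tousi

Position 1: Mirak has s, Zodilan has t. Zodilan preserves t here (none of its changes turn any other segment into t), so the proto-segment is *t.
Position 5: Mirak has i, Zodilan has e. Mirak preserves i here (none of its changes turn any other segment into i), so the proto-segment is *i.
Position 3: Mirak has u, Zodilan has o. Mirak preserves u here (none of its changes turn any other segment into u), so the proto-segment is *u.
Continuing position by position gives *tousi; check it forward:
Mirak: *tousi
  tousi → touri   [rhotacism]
  touri → souri   [unconditioned shift]
  giving Mirak souri.
Zodilan: *tousi
  tousi → toosi   [vowel merger]
  toosi (rule 2 does not apply)
  toosi (rule 3 does not apply)
  toosi → toose   [vowel merger]
  giving Zodilan toose.
*tousi is the unique common source.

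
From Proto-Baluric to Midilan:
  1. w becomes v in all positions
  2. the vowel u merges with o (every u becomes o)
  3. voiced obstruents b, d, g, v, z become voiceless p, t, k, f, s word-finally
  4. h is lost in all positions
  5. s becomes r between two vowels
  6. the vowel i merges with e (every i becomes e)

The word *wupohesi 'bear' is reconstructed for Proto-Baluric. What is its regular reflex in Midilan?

Midilan: *wupohesi
  wupohesi → vupohesi   [unconditioned shift]
  vupohesi → vopohesi   [vowel merger]
  vopohesi (rule 3 does not apply)
  vopohesi → vopoesi   [h-loss]
  vopoesi → vopoeri   [rhotacism]
  vopoeri → vopoere   [vowel merger]
  giving Midilan vopoere.

vopoere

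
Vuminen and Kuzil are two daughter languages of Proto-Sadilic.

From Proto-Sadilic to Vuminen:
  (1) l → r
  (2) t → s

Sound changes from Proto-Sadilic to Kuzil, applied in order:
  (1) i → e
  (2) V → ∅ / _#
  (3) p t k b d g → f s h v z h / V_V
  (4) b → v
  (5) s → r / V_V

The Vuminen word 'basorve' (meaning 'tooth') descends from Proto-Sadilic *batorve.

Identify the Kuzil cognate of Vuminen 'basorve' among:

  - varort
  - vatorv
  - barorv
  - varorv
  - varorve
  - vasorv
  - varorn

Kuzil: *batorve > batorv > basorv > vasorv > varorv  (by apocope, intervocalic lenition, unconditioned shift, rhotacism)
Among the options, 'varorv' alone shows every Kuzil change applied in order.

varorv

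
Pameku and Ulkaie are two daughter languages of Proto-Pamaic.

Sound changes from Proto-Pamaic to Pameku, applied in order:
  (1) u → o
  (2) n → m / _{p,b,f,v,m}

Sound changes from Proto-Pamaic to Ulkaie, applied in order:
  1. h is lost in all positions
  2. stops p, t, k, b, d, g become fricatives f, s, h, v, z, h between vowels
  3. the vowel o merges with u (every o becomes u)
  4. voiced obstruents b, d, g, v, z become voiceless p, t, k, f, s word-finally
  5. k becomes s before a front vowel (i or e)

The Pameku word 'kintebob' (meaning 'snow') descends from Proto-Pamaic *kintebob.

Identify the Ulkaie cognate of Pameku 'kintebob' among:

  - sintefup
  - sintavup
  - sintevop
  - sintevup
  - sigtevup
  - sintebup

sintevup

Ulkaie: *kintebob > kintevob > kintevub > kintevup > sintevup  (by intervocalic lenition, vowel merger, final devoicing, palatalisation)
The other candidates each miss or misapply at least one Ulkaie change.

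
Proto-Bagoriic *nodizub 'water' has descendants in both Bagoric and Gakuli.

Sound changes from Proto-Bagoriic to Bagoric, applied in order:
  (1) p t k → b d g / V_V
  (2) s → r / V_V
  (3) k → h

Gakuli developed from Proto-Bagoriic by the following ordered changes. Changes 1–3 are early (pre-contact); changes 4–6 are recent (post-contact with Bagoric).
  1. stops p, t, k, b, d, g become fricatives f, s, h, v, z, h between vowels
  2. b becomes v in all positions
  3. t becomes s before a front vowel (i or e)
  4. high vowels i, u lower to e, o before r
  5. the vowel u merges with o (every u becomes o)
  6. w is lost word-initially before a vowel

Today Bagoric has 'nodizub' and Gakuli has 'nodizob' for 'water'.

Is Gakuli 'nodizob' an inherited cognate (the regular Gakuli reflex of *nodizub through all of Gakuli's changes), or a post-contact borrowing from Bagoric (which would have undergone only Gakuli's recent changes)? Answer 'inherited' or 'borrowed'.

If inherited, *nodizub would pass through all of Gakuli's changes:
Gakuli: start from *nodizub.
  rule 1 (intervocalic lenition): nodizub → nozizub
  rule 2 (unconditioned shift): nozizub → nozizuv
  rule 3: no change — nozizuv
  rule 4: no change — nozizuv
  rule 5 (vowel merger): nozizuv → nozizov
  rule 6: no change — nozizov
  ⇒ Gakuli nozizov
If borrowed from Bagoric 'nodizub' after the early changes, it would undergo only the recent ones:
  rule 4 (pre-rhotic lowering): no change (nodizub)
  rule 5 (vowel merger): nodizub → nodizob
  rule 6 (glide loss): no change (nodizob)
  ⇒ as a loan: nodizob
Gakuli 'nodizob' matches the loan outcome 'nodizob', not the inherited 'nozizov' — it skipped the early Gakuli changes, so it was borrowed from Bagoric.

borrowed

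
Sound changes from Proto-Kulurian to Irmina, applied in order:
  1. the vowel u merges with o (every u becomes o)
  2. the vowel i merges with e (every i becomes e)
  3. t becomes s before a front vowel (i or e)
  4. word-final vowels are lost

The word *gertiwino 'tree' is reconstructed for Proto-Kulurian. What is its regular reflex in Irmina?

Irmina: *gertiwino
  gertiwino (rule 1 does not apply)
  gertiwino → gerteweno   [vowel merger]
  gerteweno → gerseweno   [palatalisation]
  gerseweno → gersewen   [apocope]
  giving Irmina gersewen.

gersewen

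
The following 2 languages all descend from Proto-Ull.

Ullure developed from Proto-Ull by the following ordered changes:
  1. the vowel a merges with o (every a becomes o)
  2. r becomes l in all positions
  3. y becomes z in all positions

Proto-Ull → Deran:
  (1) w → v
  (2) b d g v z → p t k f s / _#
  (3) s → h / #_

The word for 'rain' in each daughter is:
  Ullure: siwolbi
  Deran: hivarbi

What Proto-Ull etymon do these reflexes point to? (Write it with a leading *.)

Position 4: Ullure has o, Deran has a. Deran preserves a here (none of its changes turn any other segment into a), so the proto-segment is *a.
Position 1: Ullure has s, Deran has h. Ullure preserves s here (none of its changes turn any other segment into s), so the proto-segment is *s.
Verify the candidate proto-form against each daughter:
Ullure: *siwarbi > siworbi > siwolbi  (by vowel merger, unconditioned shift)
Deran: *siwarbi > sivarbi > hivarbi  (by unconditioned shift, debuccalisation)
No other proto-form is consistent with every reflex, so the reconstruction is *siwarbi.

*siwarbi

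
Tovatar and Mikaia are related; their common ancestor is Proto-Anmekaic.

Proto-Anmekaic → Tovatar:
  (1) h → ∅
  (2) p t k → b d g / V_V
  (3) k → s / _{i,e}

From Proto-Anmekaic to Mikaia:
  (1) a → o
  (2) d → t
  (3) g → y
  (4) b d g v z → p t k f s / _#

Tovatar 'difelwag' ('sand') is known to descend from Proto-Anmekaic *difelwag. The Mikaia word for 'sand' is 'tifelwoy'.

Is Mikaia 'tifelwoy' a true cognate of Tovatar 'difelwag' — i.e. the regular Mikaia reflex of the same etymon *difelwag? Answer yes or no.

Derive the expected Mikaia reflex of *difelwag:
Mikaia: *difelwag
  difelwag → difelwog   [vowel merger]
  difelwog → tifelwog   [unconditioned shift]
  tifelwog → tifelwoy   [unconditioned shift]
  tifelwoy (rule 4 does not apply)
  giving Mikaia tifelwoy.
Mikaia 'tifelwoy' matches the regular reflex exactly, so the pair is cognate.

yes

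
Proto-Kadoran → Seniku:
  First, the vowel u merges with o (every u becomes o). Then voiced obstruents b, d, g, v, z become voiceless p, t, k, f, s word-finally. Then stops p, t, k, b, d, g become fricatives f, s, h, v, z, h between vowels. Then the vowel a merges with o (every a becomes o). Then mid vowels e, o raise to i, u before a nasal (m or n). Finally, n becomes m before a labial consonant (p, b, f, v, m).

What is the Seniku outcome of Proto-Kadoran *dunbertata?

Seniku: *dunbertata
  dunbertata → donbertata   [vowel merger]
  donbertata (rule 2 does not apply)
  donbertata → donbertasa   [intervocalic lenition]
  donbertasa → donbertoso   [vowel merger]
  donbertoso → dunbertoso   [pre-nasal raising]
  dunbertoso → dumbertoso   [nasal place assimilation]
  giving Seniku dumbertoso.

dumbertoso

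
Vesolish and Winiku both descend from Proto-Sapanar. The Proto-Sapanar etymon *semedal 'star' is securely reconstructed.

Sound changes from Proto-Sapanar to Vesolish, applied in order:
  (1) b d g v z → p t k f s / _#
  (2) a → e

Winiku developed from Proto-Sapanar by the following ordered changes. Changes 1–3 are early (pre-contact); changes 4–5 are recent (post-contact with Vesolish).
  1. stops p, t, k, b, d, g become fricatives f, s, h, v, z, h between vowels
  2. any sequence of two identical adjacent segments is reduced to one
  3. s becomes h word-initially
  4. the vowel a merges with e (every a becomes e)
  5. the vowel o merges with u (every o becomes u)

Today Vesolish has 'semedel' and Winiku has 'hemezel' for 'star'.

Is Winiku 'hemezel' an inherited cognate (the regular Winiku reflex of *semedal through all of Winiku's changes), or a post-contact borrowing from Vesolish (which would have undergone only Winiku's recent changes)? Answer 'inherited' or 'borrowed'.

inherited

If inherited, *semedal would pass through all of Winiku's changes:
Winiku: *semedal > semezal > hemezal > hemezel  (by intervocalic lenition, debuccalisation, vowel merger)
If borrowed from Vesolish 'semedel' after the early changes, it would undergo only the recent ones:
  rule 4 (vowel merger): no change (semedel)
  rule 5 (vowel merger): no change (semedel)
  ⇒ as a loan: semedel
Winiku 'hemezel' matches the inherited outcome exactly, so it is an inherited cognate, not a loan.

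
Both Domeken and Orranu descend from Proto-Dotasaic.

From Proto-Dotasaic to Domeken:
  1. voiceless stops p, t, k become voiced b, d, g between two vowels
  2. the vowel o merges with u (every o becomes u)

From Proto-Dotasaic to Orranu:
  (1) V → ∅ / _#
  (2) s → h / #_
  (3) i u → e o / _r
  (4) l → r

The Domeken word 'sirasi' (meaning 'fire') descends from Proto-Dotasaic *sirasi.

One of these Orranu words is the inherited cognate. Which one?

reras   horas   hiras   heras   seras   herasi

heras

Orranu: start from *sirasi.
  rule 1 (apocope): sirasi → siras
  rule 2 (debuccalisation): siras → hiras
  rule 3 (pre-rhotic lowering): hiras → heras
  rule 4: no change — heras
  ⇒ Orranu heras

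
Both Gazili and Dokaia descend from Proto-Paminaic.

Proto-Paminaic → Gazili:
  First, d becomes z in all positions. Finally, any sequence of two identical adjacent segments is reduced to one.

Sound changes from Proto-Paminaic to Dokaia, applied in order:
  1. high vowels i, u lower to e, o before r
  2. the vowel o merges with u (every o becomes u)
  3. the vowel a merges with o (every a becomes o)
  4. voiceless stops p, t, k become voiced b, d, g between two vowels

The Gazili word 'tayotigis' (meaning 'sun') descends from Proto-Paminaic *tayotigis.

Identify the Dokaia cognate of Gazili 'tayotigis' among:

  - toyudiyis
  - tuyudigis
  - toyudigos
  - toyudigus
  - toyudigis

Dokaia: start from *tayotigis.
  rule 1: no change — tayotigis
  rule 2 (vowel merger): tayotigis → tayutigis
  rule 3 (vowel merger): tayutigis → toyutigis
  rule 4 (intervocalic voicing): toyutigis → toyudigis
  ⇒ Dokaia toyudigis

toyudigis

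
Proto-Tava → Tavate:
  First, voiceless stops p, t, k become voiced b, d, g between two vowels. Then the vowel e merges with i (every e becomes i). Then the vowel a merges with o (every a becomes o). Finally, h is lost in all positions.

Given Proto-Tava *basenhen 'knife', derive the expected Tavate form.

Tavate: *basenhen > basinhin > bosinhin > bosinin  (by vowel merger, vowel merger, h-loss)

bosinin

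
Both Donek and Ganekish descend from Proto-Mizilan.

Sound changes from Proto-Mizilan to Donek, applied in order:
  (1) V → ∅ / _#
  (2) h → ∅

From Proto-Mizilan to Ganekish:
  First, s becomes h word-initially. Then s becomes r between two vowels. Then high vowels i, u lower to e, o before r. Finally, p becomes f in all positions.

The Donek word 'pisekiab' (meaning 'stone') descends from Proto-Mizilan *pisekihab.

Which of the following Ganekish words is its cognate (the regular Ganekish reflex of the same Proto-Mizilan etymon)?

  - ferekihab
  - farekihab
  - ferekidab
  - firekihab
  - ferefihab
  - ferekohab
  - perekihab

Ganekish: start from *pisekihab.
  rule 1: no change — pisekihab
  rule 2 (rhotacism): pisekihab → pirekihab
  rule 3 (pre-rhotic lowering): pirekihab → perekihab
  rule 4 (unconditioned shift): perekihab → ferekihab
  ⇒ Ganekish ferekihab
The other candidates each miss or misapply at least one Ganekish change.

ferekihab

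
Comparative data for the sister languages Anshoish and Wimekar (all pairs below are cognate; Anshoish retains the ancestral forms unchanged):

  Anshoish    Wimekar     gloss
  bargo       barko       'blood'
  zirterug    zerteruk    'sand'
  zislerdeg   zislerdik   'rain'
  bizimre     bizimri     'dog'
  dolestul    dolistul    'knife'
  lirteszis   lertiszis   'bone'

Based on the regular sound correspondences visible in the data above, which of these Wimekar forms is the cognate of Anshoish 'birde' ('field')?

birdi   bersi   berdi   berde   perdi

zirterug ~ zerteruk, lirteszis ~ lertiszis — Anshoish i corresponds to Wimekar e after a consonant, before r.
bizimre ~ bizimri — Anshoish e corresponds to Wimekar i word-finally.
Applying these to Anshoish 'birde':
  birde → berde   (i→e after a consonant, before r)
  berde → berdi   (e→i word-finally)
So the Wimekar cognate is 'berdi'.

berdi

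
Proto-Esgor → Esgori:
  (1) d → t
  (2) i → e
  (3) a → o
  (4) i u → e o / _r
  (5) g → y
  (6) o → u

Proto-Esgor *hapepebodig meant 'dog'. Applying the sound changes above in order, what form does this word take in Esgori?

hupepebutey

Esgori: start from *hapepebodig.
  rule 1 (unconditioned shift): hapepebodig → hapepebotig
  rule 2 (vowel merger): hapepebotig → hapepeboteg
  rule 3 (vowel merger): hapepeboteg → hopepeboteg
  rule 4: no change — hopepeboteg
  rule 5 (unconditioned shift): hopepeboteg → hopepebotey
  rule 6 (vowel merger): hopepebotey → hupepebutey
  ⇒ Esgori hupepebutey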